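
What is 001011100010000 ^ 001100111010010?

XOR: 1 when bits differ
  001011100010000
^ 001100111010010
-----------------
  000111011000010
Decimal: 5904 ^ 6610 = 3778



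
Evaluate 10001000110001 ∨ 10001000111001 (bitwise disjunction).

OR: 1 when either bit is 1
  10001000110001
| 10001000111001
----------------
  10001000111001
Decimal: 8753 | 8761 = 8761



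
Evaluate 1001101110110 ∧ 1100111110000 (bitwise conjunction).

AND: 1 only when both bits are 1
  1001101110110
& 1100111110000
---------------
  1000101110000
Decimal: 4982 & 6640 = 4464



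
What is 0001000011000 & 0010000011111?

AND: 1 only when both bits are 1
  0001000011000
& 0010000011111
---------------
  0000000011000
Decimal: 536 & 1055 = 24



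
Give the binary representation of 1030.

Using repeated division by 2:
1030 ÷ 2 = 515 remainder 0
515 ÷ 2 = 257 remainder 1
257 ÷ 2 = 128 remainder 1
128 ÷ 2 = 64 remainder 0
64 ÷ 2 = 32 remainder 0
32 ÷ 2 = 16 remainder 0
16 ÷ 2 = 8 remainder 0
8 ÷ 2 = 4 remainder 0
4 ÷ 2 = 2 remainder 0
2 ÷ 2 = 1 remainder 0
1 ÷ 2 = 0 remainder 1
Reading remainders bottom to top: 10000000110



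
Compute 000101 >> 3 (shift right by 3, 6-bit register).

Original: 000101 (decimal 5)
Shift right by 3 positions
Drop the 3 low bits; fill with zeros on the left
Result: 000000 (decimal 0)
Equivalent: 5 >> 3 = 5 ÷ 2^3 = 0



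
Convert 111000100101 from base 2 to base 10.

Sum of powers of 2 for each 1-bit:
2^0 + 2^2 + 2^5 + 2^9 + 2^10 + 2^11
= 1 + 4 + 32 + 512 + 1024 + 2048
= 3621



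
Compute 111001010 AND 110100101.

AND: 1 only when both bits are 1
  111001010
& 110100101
-----------
  110000000
Decimal: 458 & 421 = 384



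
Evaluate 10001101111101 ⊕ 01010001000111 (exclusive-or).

XOR: 1 when bits differ
  10001101111101
^ 01010001000111
----------------
  11011100111010
Decimal: 9085 ^ 5191 = 14138



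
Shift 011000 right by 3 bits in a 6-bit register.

Original: 011000 (decimal 24)
Shift right by 3 positions
Drop the 3 low bits; fill with zeros on the left
Result: 000011 (decimal 3)
Equivalent: 24 >> 3 = 24 ÷ 2^3 = 3



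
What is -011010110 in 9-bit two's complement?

Original: 011010110
Step 1 - Invert all bits: 100101001
Step 2 - Add 1: 100101010
Verification: 011010110 + 100101010 = 1000000000; discarding the end carry (carry out of the top bit) leaves the 9-bit value 000000000, as required for x + (-x)



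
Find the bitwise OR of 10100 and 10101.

OR: 1 when either bit is 1
  10100
| 10101
-------
  10101
Decimal: 20 | 21 = 21



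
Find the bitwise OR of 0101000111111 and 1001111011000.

OR: 1 when either bit is 1
  0101000111111
| 1001111011000
---------------
  1101111111111
Decimal: 2623 | 5080 = 7167



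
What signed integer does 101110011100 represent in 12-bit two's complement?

Binary: 101110011100
Sign bit: 1 (negative)
Invert: 010001100011
Add 1:  010001100100
Magnitude: 010001100100 = 1024 + 64 + 32 + 4 = 1124
Value: -1124



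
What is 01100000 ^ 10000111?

XOR: 1 when bits differ
  01100000
^ 10000111
----------
  11100111
Decimal: 96 ^ 135 = 231



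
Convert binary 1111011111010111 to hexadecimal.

Group into 4-bit nibbles from right:
  1111 = F
  0111 = 7
  1101 = D
  0111 = 7
Result: F7D7



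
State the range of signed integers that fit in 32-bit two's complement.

For 32-bit two's complement:
Minimum: -2^31 = -2147483648
Maximum: 2^31 - 1 = 2147483647



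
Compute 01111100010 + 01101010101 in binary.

Add column by column from the right: bit + bit + carry-in; write the sum mod 2, carry 1 when the sum is 2 or 3.
carry:  11110000000
        01111100010
+       01101010101
-------------------
       011100110111
(the carry out of the leftmost column, 0, becomes the leading bit)
Decimal check:
  01111100010 = 512 + 256 + 128 + 64 + 32 + 2 = 994
  01101010101 = 512 + 256 + 64 + 16 + 4 + 1 = 853
  994 + 853 = 1847, and 011100110111 = 1024 + 512 + 256 + 32 + 16 + 4 + 2 + 1 = 1847 ✓



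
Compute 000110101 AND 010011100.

AND: 1 only when both bits are 1
  000110101
& 010011100
-----------
  000010100
Decimal: 53 & 156 = 20



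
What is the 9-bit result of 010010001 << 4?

Original: 010010001 (decimal 145)
Shift left by 4 positions
Append 4 zeros on the right and drop the 4 high bits that overflow the 9-bit width
Result: 100010000 (decimal 272)
Equivalent: 145 << 4 = 145 × 2^4 = 2320, truncated to 9 bits = 272



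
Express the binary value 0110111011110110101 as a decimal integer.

Sum of powers of 2 for each 1-bit:
2^0 + 2^2 + 2^4 + 2^5 + 2^7 + 2^8 + 2^9 + 2^10 + 2^12 + 2^13 + 2^14 + 2^16 + 2^17
= 1 + 4 + 16 + 32 + 128 + 256 + 512 + 1024 + 4096 + 8192 + 16384 + 65536 + 131072
= 227253



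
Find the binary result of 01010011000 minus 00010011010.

Method 1 - Direct subtraction (column by column from the right: bit − bit − borrow-in; if negative, add 2 and borrow 1 from the next column):
borrow: 01111111100
        01010011000
-       00010011010
-------------------
        00111111110

Method 2 - Add two's complement:
Two's complement of 00010011010: invert → 11101100101, add 1 → 11101100110
  01010011000
+ 11101100110
-------------
 100111111110  (end carry out of the top bit = 1)
Discarding the end carry: 00111111110
Decimal check:
  01010011000 = 512 + 128 + 16 + 8 = 664
  00010011010 = 128 + 16 + 8 + 2 = 154
  664 - 154 = 510, and 00111111110 = 256 + 128 + 64 + 32 + 16 + 8 + 4 + 2 = 510 ✓



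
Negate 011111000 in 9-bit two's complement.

Original: 011111000
Step 1 - Invert all bits: 100000111
Step 2 - Add 1: 100001000
Verification: 011111000 + 100001000 = 1000000000; discarding the end carry (carry out of the top bit) leaves the 9-bit value 000000000, as required for x + (-x)



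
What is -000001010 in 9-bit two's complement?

Original: 000001010
Step 1 - Invert all bits: 111110101
Step 2 - Add 1: 111110110
Verification: 000001010 + 111110110 = 1000000000; discarding the end carry (carry out of the top bit) leaves the 9-bit value 000000000, as required for x + (-x)



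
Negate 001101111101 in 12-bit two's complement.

Original: 001101111101
Step 1 - Invert all bits: 110010000010
Step 2 - Add 1: 110010000011
Verification: 001101111101 + 110010000011 = 1000000000000; discarding the end carry (carry out of the top bit) leaves the 12-bit value 000000000000, as required for x + (-x)



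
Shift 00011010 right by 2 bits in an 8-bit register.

Original: 00011010 (decimal 26)
Shift right by 2 positions
Drop the 2 low bits; fill with zeros on the left
Result: 00000110 (decimal 6)
Equivalent: 26 >> 2 = 26 ÷ 2^2 = 6



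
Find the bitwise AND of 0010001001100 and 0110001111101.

AND: 1 only when both bits are 1
  0010001001100
& 0110001111101
---------------
  0010001001100
Decimal: 1100 & 3197 = 1100



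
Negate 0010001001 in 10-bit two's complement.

Original: 0010001001
Step 1 - Invert all bits: 1101110110
Step 2 - Add 1: 1101110111
Verification: 0010001001 + 1101110111 = 10000000000; discarding the end carry (carry out of the top bit) leaves the 10-bit value 0000000000, as required for x + (-x)



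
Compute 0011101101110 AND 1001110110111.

AND: 1 only when both bits are 1
  0011101101110
& 1001110110111
---------------
  0001100100110
Decimal: 1902 & 5047 = 806



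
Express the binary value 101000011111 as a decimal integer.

Sum of powers of 2 for each 1-bit:
2^0 + 2^1 + 2^2 + 2^3 + 2^4 + 2^9 + 2^11
= 1 + 2 + 4 + 8 + 16 + 512 + 2048
= 2591



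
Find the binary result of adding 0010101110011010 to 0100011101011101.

Add column by column from the right: bit + bit + carry-in; write the sum mod 2, carry 1 when the sum is 2 or 3.
carry:  0001111000110000
        0010101110011010
+       0100011101011101
------------------------
       00111001011110111
(the carry out of the leftmost column, 0, becomes the leading bit)
Decimal check:
  0010101110011010 = 8192 + 2048 + 512 + 256 + 128 + 16 + 8 + 2 = 11162
  0100011101011101 = 16384 + 1024 + 512 + 256 + 64 + 16 + 8 + 4 + 1 = 18269
  11162 + 18269 = 29431, and 00111001011110111 = 16384 + 8192 + 4096 + 512 + 128 + 64 + 32 + 16 + 4 + 2 + 1 = 29431 ✓



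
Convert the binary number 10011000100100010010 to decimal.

Sum of powers of 2 for each 1-bit:
2^1 + 2^4 + 2^8 + 2^11 + 2^15 + 2^16 + 2^19
= 2 + 16 + 256 + 2048 + 32768 + 65536 + 524288
= 624914



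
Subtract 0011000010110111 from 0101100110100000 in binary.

Method 1 - Direct subtraction (column by column from the right: bit − bit − borrow-in; if negative, add 2 and borrow 1 from the next column):
borrow: 0100000111111110
        0101100110100000
-       0011000010110111
------------------------
        0010100011101001

Method 2 - Add two's complement:
Two's complement of 0011000010110111: invert → 1100111101001000, add 1 → 1100111101001001
  0101100110100000
+ 1100111101001001
------------------
 10010100011101001  (end carry out of the top bit = 1)
Discarding the end carry: 0010100011101001
Decimal check:
  0101100110100000 = 16384 + 4096 + 2048 + 256 + 128 + 32 = 22944
  0011000010110111 = 8192 + 4096 + 128 + 32 + 16 + 4 + 2 + 1 = 12471
  22944 - 12471 = 10473, and 0010100011101001 = 8192 + 2048 + 128 + 64 + 32 + 8 + 1 = 10473 ✓



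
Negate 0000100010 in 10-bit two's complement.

Original: 0000100010
Step 1 - Invert all bits: 1111011101
Step 2 - Add 1: 1111011110
Verification: 0000100010 + 1111011110 = 10000000000; discarding the end carry (carry out of the top bit) leaves the 10-bit value 0000000000, as required for x + (-x)



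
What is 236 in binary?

Using repeated division by 2:
236 ÷ 2 = 118 remainder 0
118 ÷ 2 = 59 remainder 0
59 ÷ 2 = 29 remainder 1
29 ÷ 2 = 14 remainder 1
14 ÷ 2 = 7 remainder 0
7 ÷ 2 = 3 remainder 1
3 ÷ 2 = 1 remainder 1
1 ÷ 2 = 0 remainder 1
Reading remainders bottom to top: 11101100



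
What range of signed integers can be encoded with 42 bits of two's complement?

For 42-bit two's complement:
Minimum: -2^41 = -2199023255552
Maximum: 2^41 - 1 = 2199023255551



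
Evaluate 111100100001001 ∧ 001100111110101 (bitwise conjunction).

AND: 1 only when both bits are 1
  111100100001001
& 001100111110101
-----------------
  001100100000001
Decimal: 30985 & 6645 = 6401



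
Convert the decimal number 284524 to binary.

Using repeated division by 2:
284524 ÷ 2 = 142262 remainder 0
142262 ÷ 2 = 71131 remainder 0
71131 ÷ 2 = 35565 remainder 1
35565 ÷ 2 = 17782 remainder 1
17782 ÷ 2 = 8891 remainder 0
8891 ÷ 2 = 4445 remainder 1
4445 ÷ 2 = 2222 remainder 1
2222 ÷ 2 = 1111 remainder 0
1111 ÷ 2 = 555 remainder 1
555 ÷ 2 = 277 remainder 1
277 ÷ 2 = 138 remainder 1
138 ÷ 2 = 69 remainder 0
69 ÷ 2 = 34 remainder 1
34 ÷ 2 = 17 remainder 0
17 ÷ 2 = 8 remainder 1
8 ÷ 2 = 4 remainder 0
4 ÷ 2 = 2 remainder 0
2 ÷ 2 = 1 remainder 0
1 ÷ 2 = 0 remainder 1
Reading remainders bottom to top: 1000101011101101100



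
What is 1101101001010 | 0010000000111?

OR: 1 when either bit is 1
  1101101001010
| 0010000000111
---------------
  1111101001111
Decimal: 6986 | 1031 = 8015



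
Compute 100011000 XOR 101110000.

XOR: 1 when bits differ
  100011000
^ 101110000
-----------
  001101000
Decimal: 280 ^ 368 = 104



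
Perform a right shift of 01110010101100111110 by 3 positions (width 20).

Original: 01110010101100111110 (decimal 469822)
Shift right by 3 positions
Drop the 3 low bits; fill with zeros on the left
Result: 00001110010101100111 (decimal 58727)
Equivalent: 469822 >> 3 = 469822 ÷ 2^3 = 58727



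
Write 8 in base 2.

Using repeated division by 2:
8 ÷ 2 = 4 remainder 0
4 ÷ 2 = 2 remainder 0
2 ÷ 2 = 1 remainder 0
1 ÷ 2 = 0 remainder 1
Reading remainders bottom to top: 1000



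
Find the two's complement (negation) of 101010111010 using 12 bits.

Original (sign bit 1, negative): 101010111010
Step 1 - Invert all bits: 010101000101
Step 2 - Add 1: 010101000110
Verification: 101010111010 + 010101000110 = 1000000000000; discarding the end carry (carry out of the top bit) leaves the 12-bit value 000000000000, as required for x + (-x)



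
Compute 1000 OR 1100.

OR: 1 when either bit is 1
  1000
| 1100
------
  1100
Decimal: 8 | 12 = 12



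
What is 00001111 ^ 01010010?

XOR: 1 when bits differ
  00001111
^ 01010010
----------
  01011101
Decimal: 15 ^ 82 = 93



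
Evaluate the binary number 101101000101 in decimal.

Sum of powers of 2 for each 1-bit:
2^0 + 2^2 + 2^6 + 2^8 + 2^9 + 2^11
= 1 + 4 + 64 + 256 + 512 + 2048
= 2885



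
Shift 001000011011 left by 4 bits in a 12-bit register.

Original: 001000011011 (decimal 539)
Shift left by 4 positions
Append 4 zeros on the right and drop the 4 high bits that overflow the 12-bit width
Result: 000110110000 (decimal 432)
Equivalent: 539 << 4 = 539 × 2^4 = 8624, truncated to 12 bits = 432



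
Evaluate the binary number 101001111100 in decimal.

Sum of powers of 2 for each 1-bit:
2^2 + 2^3 + 2^4 + 2^5 + 2^6 + 2^9 + 2^11
= 4 + 8 + 16 + 32 + 64 + 512 + 2048
= 2684



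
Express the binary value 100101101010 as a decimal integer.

Sum of powers of 2 for each 1-bit:
2^1 + 2^3 + 2^5 + 2^6 + 2^8 + 2^11
= 2 + 8 + 32 + 64 + 256 + 2048
= 2410



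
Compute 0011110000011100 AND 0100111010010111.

AND: 1 only when both bits are 1
  0011110000011100
& 0100111010010111
------------------
  0000110000010100
Decimal: 15388 & 20119 = 3092



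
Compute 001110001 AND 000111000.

AND: 1 only when both bits are 1
  001110001
& 000111000
-----------
  000110000
Decimal: 113 & 56 = 48



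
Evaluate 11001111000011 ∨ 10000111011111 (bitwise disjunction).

OR: 1 when either bit is 1
  11001111000011
| 10000111011111
----------------
  11001111011111
Decimal: 13251 | 8671 = 13279



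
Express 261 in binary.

Using repeated division by 2:
261 ÷ 2 = 130 remainder 1
130 ÷ 2 = 65 remainder 0
65 ÷ 2 = 32 remainder 1
32 ÷ 2 = 16 remainder 0
16 ÷ 2 = 8 remainder 0
8 ÷ 2 = 4 remainder 0
4 ÷ 2 = 2 remainder 0
2 ÷ 2 = 1 remainder 0
1 ÷ 2 = 0 remainder 1
Reading remainders bottom to top: 100000101



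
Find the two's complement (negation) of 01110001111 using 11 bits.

Original: 01110001111
Step 1 - Invert all bits: 10001110000
Step 2 - Add 1: 10001110001
Verification: 01110001111 + 10001110001 = 100000000000; discarding the end carry (carry out of the top bit) leaves the 11-bit value 00000000000, as required for x + (-x)



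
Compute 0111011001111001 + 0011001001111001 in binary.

Add column by column from the right: bit + bit + carry-in; write the sum mod 2, carry 1 when the sum is 2 or 3.
carry:  1110110011110010
        0111011001111001
+       0011001001111001
------------------------
       01010100011110010
(the carry out of the leftmost column, 0, becomes the leading bit)
Decimal check:
  0111011001111001 = 16384 + 8192 + 4096 + 1024 + 512 + 64 + 32 + 16 + 8 + 1 = 30329
  0011001001111001 = 8192 + 4096 + 512 + 64 + 32 + 16 + 8 + 1 = 12921
  30329 + 12921 = 43250, and 01010100011110010 = 32768 + 8192 + 2048 + 128 + 64 + 32 + 16 + 2 = 43250 ✓



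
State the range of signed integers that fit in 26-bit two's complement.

For 26-bit two's complement:
Minimum: -2^25 = -33554432
Maximum: 2^25 - 1 = 33554431



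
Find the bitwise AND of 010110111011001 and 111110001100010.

AND: 1 only when both bits are 1
  010110111011001
& 111110001100010
-----------------
  010110001000000
Decimal: 11737 & 31842 = 11328



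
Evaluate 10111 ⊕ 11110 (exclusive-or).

XOR: 1 when bits differ
  10111
^ 11110
-------
  01001
Decimal: 23 ^ 30 = 9



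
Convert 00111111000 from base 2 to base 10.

Sum of powers of 2 for each 1-bit:
2^3 + 2^4 + 2^5 + 2^6 + 2^7 + 2^8
= 8 + 16 + 32 + 64 + 128 + 256
= 504



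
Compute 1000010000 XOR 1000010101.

XOR: 1 when bits differ
  1000010000
^ 1000010101
------------
  0000000101
Decimal: 528 ^ 533 = 5



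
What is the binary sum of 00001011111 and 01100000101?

Add column by column from the right: bit + bit + carry-in; write the sum mod 2, carry 1 when the sum is 2 or 3.
carry:  00000111110
        00001011111
+       01100000101
-------------------
       001101100100
(the carry out of the leftmost column, 0, becomes the leading bit)
Decimal check:
  00001011111 = 64 + 16 + 8 + 4 + 2 + 1 = 95
  01100000101 = 512 + 256 + 4 + 1 = 773
  95 + 773 = 868, and 001101100100 = 512 + 256 + 64 + 32 + 4 = 868 ✓



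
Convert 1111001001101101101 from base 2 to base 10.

Sum of powers of 2 for each 1-bit:
2^0 + 2^2 + 2^3 + 2^5 + 2^6 + 2^8 + 2^9 + 2^12 + 2^15 + 2^16 + 2^17 + 2^18
= 1 + 4 + 8 + 32 + 64 + 256 + 512 + 4096 + 32768 + 65536 + 131072 + 262144
= 496493



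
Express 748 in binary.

Using repeated division by 2:
748 ÷ 2 = 374 remainder 0
374 ÷ 2 = 187 remainder 0
187 ÷ 2 = 93 remainder 1
93 ÷ 2 = 46 remainder 1
46 ÷ 2 = 23 remainder 0
23 ÷ 2 = 11 remainder 1
11 ÷ 2 = 5 remainder 1
5 ÷ 2 = 2 remainder 1
2 ÷ 2 = 1 remainder 0
1 ÷ 2 = 0 remainder 1
Reading remainders bottom to top: 1011101100



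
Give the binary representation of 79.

Using repeated division by 2:
79 ÷ 2 = 39 remainder 1
39 ÷ 2 = 19 remainder 1
19 ÷ 2 = 9 remainder 1
9 ÷ 2 = 4 remainder 1
4 ÷ 2 = 2 remainder 0
2 ÷ 2 = 1 remainder 0
1 ÷ 2 = 0 remainder 1
Reading remainders bottom to top: 1001111



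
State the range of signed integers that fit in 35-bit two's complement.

For 35-bit two's complement:
Minimum: -2^34 = -17179869184
Maximum: 2^34 - 1 = 17179869183



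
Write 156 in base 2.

Using repeated division by 2:
156 ÷ 2 = 78 remainder 0
78 ÷ 2 = 39 remainder 0
39 ÷ 2 = 19 remainder 1
19 ÷ 2 = 9 remainder 1
9 ÷ 2 = 4 remainder 1
4 ÷ 2 = 2 remainder 0
2 ÷ 2 = 1 remainder 0
1 ÷ 2 = 0 remainder 1
Reading remainders bottom to top: 10011100



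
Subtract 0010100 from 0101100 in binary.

Method 1 - Direct subtraction (column by column from the right: bit − bit − borrow-in; if negative, add 2 and borrow 1 from the next column):
borrow: 0100000
        0101100
-       0010100
---------------
        0011000

Method 2 - Add two's complement:
Two's complement of 0010100: invert → 1101011, add 1 → 1101100
  0101100
+ 1101100
---------
 10011000  (end carry out of the top bit = 1)
Discarding the end carry: 0011000
Decimal check:
  0101100 = 32 + 8 + 4 = 44
  0010100 = 16 + 4 = 20
  44 - 20 = 24, and 0011000 = 16 + 8 = 24 ✓



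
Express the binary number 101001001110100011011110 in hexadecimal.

Group into 4-bit nibbles from right:
  1010 = A
  0100 = 4
  1110 = E
  1000 = 8
  1101 = D
  1110 = E
Result: A4E8DE



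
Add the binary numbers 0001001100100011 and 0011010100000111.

Add column by column from the right: bit + bit + carry-in; write the sum mod 2, carry 1 when the sum is 2 or 3.
carry:  0110111000001110
        0001001100100011
+       0011010100000111
------------------------
       00100100000101010
(the carry out of the leftmost column, 0, becomes the leading bit)
Decimal check:
  0001001100100011 = 4096 + 512 + 256 + 32 + 2 + 1 = 4899
  0011010100000111 = 8192 + 4096 + 1024 + 256 + 4 + 2 + 1 = 13575
  4899 + 13575 = 18474, and 00100100000101010 = 16384 + 2048 + 32 + 8 + 2 = 18474 ✓



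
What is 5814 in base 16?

Using repeated division by 16 (digits 10–15 are A–F):
5814 ÷ 16 = 363 remainder 6
363 ÷ 16 = 22 remainder 11 (B)
22 ÷ 16 = 1 remainder 6
1 ÷ 16 = 0 remainder 1
Reading remainders bottom to top: 16B6



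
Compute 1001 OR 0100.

OR: 1 when either bit is 1
  1001
| 0100
------
  1101
Decimal: 9 | 4 = 13



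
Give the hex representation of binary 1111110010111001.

Group into 4-bit nibbles from right:
  1111 = F
  1100 = C
  1011 = B
  1001 = 9
Result: FCB9



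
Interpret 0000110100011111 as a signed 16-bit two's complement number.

Binary: 0000110100011111
Sign bit: 0 (non-negative)
Read directly as an unsigned value:
0000110100011111 = 2048 + 1024 + 256 + 16 + 8 + 4 + 2 + 1 = 3359
Value: 3359



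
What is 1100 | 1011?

OR: 1 when either bit is 1
  1100
| 1011
------
  1111
Decimal: 12 | 11 = 15



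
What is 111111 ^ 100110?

XOR: 1 when bits differ
  111111
^ 100110
--------
  011001
Decimal: 63 ^ 38 = 25



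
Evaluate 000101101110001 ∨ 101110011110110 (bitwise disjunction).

OR: 1 when either bit is 1
  000101101110001
| 101110011110110
-----------------
  101111111110111
Decimal: 2929 | 23798 = 24567



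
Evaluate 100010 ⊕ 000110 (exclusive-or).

XOR: 1 when bits differ
  100010
^ 000110
--------
  100100
Decimal: 34 ^ 6 = 36



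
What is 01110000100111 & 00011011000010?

AND: 1 only when both bits are 1
  01110000100111
& 00011011000010
----------------
  00010000000010
Decimal: 7207 & 1730 = 1026



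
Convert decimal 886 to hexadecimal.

Using repeated division by 16 (digits 10–15 are A–F):
886 ÷ 16 = 55 remainder 6
55 ÷ 16 = 3 remainder 7
3 ÷ 16 = 0 remainder 3
Reading remainders bottom to top: 376



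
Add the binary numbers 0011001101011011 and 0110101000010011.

Add column by column from the right: bit + bit + carry-in; write the sum mod 2, carry 1 when the sum is 2 or 3.
carry:  1100010000100110
        0011001101011011
+       0110101000010011
------------------------
       01001110101101110
(the carry out of the leftmost column, 0, becomes the leading bit)
Decimal check:
  0011001101011011 = 8192 + 4096 + 512 + 256 + 64 + 16 + 8 + 2 + 1 = 13147
  0110101000010011 = 16384 + 8192 + 2048 + 512 + 16 + 2 + 1 = 27155
  13147 + 27155 = 40302, and 01001110101101110 = 32768 + 4096 + 2048 + 1024 + 256 + 64 + 32 + 8 + 4 + 2 = 40302 ✓



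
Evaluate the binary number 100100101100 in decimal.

Sum of powers of 2 for each 1-bit:
2^2 + 2^3 + 2^5 + 2^8 + 2^11
= 4 + 8 + 32 + 256 + 2048
= 2348



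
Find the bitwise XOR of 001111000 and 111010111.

XOR: 1 when bits differ
  001111000
^ 111010111
-----------
  110101111
Decimal: 120 ^ 471 = 431



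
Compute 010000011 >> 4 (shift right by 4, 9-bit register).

Original: 010000011 (decimal 131)
Shift right by 4 positions
Drop the 4 low bits; fill with zeros on the left
Result: 000001000 (decimal 8)
Equivalent: 131 >> 4 = 131 ÷ 2^4 = 8



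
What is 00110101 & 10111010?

AND: 1 only when both bits are 1
  00110101
& 10111010
----------
  00110000
Decimal: 53 & 186 = 48



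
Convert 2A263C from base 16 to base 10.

Expand by place value (powers of 16):
Digit values: A = 10, C = 12
2A263C = 2 × 16^5 + 10 × 16^4 + 2 × 16^3 + 6 × 16^2 + 3 × 16^1 + 12 × 16^0
= 2 × 1048576 + 10 × 65536 + 2 × 4096 + 6 × 256 + 3 × 16 + 12 × 1
= 2097152 + 655360 + 8192 + 1536 + 48 + 12
= 2762300



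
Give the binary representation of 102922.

Using repeated division by 2:
102922 ÷ 2 = 51461 remainder 0
51461 ÷ 2 = 25730 remainder 1
25730 ÷ 2 = 12865 remainder 0
12865 ÷ 2 = 6432 remainder 1
6432 ÷ 2 = 3216 remainder 0
3216 ÷ 2 = 1608 remainder 0
1608 ÷ 2 = 804 remainder 0
804 ÷ 2 = 402 remainder 0
402 ÷ 2 = 201 remainder 0
201 ÷ 2 = 100 remainder 1
100 ÷ 2 = 50 remainder 0
50 ÷ 2 = 25 remainder 0
25 ÷ 2 = 12 remainder 1
12 ÷ 2 = 6 remainder 0
6 ÷ 2 = 3 remainder 0
3 ÷ 2 = 1 remainder 1
1 ÷ 2 = 0 remainder 1
Reading remainders bottom to top: 11001001000001010



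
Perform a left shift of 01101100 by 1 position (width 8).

Original: 01101100 (decimal 108)
Shift left by 1 position
Append 1 zero on the right
Result: 11011000 (decimal 216)
Equivalent: 108 << 1 = 108 × 2^1 = 216



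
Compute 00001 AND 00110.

AND: 1 only when both bits are 1
  00001
& 00110
-------
  00000
Decimal: 1 & 6 = 0



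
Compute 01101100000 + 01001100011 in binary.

Add column by column from the right: bit + bit + carry-in; write the sum mod 2, carry 1 when the sum is 2 or 3.
carry:  10011000000
        01101100000
+       01001100011
-------------------
       010111000011
(the carry out of the leftmost column, 0, becomes the leading bit)
Decimal check:
  01101100000 = 512 + 256 + 64 + 32 = 864
  01001100011 = 512 + 64 + 32 + 2 + 1 = 611
  864 + 611 = 1475, and 010111000011 = 1024 + 256 + 128 + 64 + 2 + 1 = 1475 ✓



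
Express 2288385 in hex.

Using repeated division by 16 (digits 10–15 are A–F):
2288385 ÷ 16 = 143024 remainder 1
143024 ÷ 16 = 8939 remainder 0
8939 ÷ 16 = 558 remainder 11 (B)
558 ÷ 16 = 34 remainder 14 (E)
34 ÷ 16 = 2 remainder 2
2 ÷ 16 = 0 remainder 2
Reading remainders bottom to top: 22EB01



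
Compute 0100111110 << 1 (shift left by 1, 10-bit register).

Original: 0100111110 (decimal 318)
Shift left by 1 position
Append 1 zero on the right
Result: 1001111100 (decimal 636)
Equivalent: 318 << 1 = 318 × 2^1 = 636



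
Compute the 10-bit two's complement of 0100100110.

Original: 0100100110
Step 1 - Invert all bits: 1011011001
Step 2 - Add 1: 1011011010
Verification: 0100100110 + 1011011010 = 10000000000; discarding the end carry (carry out of the top bit) leaves the 10-bit value 0000000000, as required for x + (-x)



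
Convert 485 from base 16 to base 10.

Expand by place value (powers of 16):
485 = 4 × 16^2 + 8 × 16^1 + 5 × 16^0
= 4 × 256 + 8 × 16 + 5 × 1
= 1024 + 128 + 5
= 1157



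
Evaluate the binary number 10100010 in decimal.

Sum of powers of 2 for each 1-bit:
2^1 + 2^5 + 2^7
= 2 + 32 + 128
= 162



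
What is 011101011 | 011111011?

OR: 1 when either bit is 1
  011101011
| 011111011
-----------
  011111011
Decimal: 235 | 251 = 251



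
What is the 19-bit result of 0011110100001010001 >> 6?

Original: 0011110100001010001 (decimal 125009)
Shift right by 6 positions
Drop the 6 low bits; fill with zeros on the left
Result: 0000000011110100001 (decimal 1953)
Equivalent: 125009 >> 6 = 125009 ÷ 2^6 = 1953



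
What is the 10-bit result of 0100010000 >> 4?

Original: 0100010000 (decimal 272)
Shift right by 4 positions
Drop the 4 low bits; fill with zeros on the left
Result: 0000010001 (decimal 17)
Equivalent: 272 >> 4 = 272 ÷ 2^4 = 17



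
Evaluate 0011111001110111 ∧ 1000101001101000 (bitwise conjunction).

AND: 1 only when both bits are 1
  0011111001110111
& 1000101001101000
------------------
  0000101001100000
Decimal: 15991 & 35432 = 2656



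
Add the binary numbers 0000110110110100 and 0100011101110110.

Add column by column from the right: bit + bit + carry-in; write the sum mod 2, carry 1 when the sum is 2 or 3.
carry:  0001111111101000
        0000110110110100
+       0100011101110110
------------------------
       00101010100101010
(the carry out of the leftmost column, 0, becomes the leading bit)
Decimal check:
  0000110110110100 = 2048 + 1024 + 256 + 128 + 32 + 16 + 4 = 3508
  0100011101110110 = 16384 + 1024 + 512 + 256 + 64 + 32 + 16 + 4 + 2 = 18294
  3508 + 18294 = 21802, and 00101010100101010 = 16384 + 4096 + 1024 + 256 + 32 + 8 + 2 = 21802 ✓



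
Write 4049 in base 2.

Using repeated division by 2:
4049 ÷ 2 = 2024 remainder 1
2024 ÷ 2 = 1012 remainder 0
1012 ÷ 2 = 506 remainder 0
506 ÷ 2 = 253 remainder 0
253 ÷ 2 = 126 remainder 1
126 ÷ 2 = 63 remainder 0
63 ÷ 2 = 31 remainder 1
31 ÷ 2 = 15 remainder 1
15 ÷ 2 = 7 remainder 1
7 ÷ 2 = 3 remainder 1
3 ÷ 2 = 1 remainder 1
1 ÷ 2 = 0 remainder 1
Reading remainders bottom to top: 111111010001



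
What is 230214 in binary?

Using repeated division by 2:
230214 ÷ 2 = 115107 remainder 0
115107 ÷ 2 = 57553 remainder 1
57553 ÷ 2 = 28776 remainder 1
28776 ÷ 2 = 14388 remainder 0
14388 ÷ 2 = 7194 remainder 0
7194 ÷ 2 = 3597 remainder 0
3597 ÷ 2 = 1798 remainder 1
1798 ÷ 2 = 899 remainder 0
899 ÷ 2 = 449 remainder 1
449 ÷ 2 = 224 remainder 1
224 ÷ 2 = 112 remainder 0
112 ÷ 2 = 56 remainder 0
56 ÷ 2 = 28 remainder 0
28 ÷ 2 = 14 remainder 0
14 ÷ 2 = 7 remainder 0
7 ÷ 2 = 3 remainder 1
3 ÷ 2 = 1 remainder 1
1 ÷ 2 = 0 remainder 1
Reading remainders bottom to top: 111000001101000110



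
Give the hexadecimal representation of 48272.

Using repeated division by 16 (digits 10–15 are A–F):
48272 ÷ 16 = 3017 remainder 0
3017 ÷ 16 = 188 remainder 9
188 ÷ 16 = 11 remainder 12 (C)
11 ÷ 16 = 0 remainder 11 (B)
Reading remainders bottom to top: BC90



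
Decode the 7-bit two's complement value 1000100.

Binary: 1000100
Sign bit: 1 (negative)
Invert: 0111011
Add 1:  0111100
Magnitude: 0111100 = 32 + 16 + 8 + 4 = 60
Value: -60



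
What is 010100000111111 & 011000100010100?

AND: 1 only when both bits are 1
  010100000111111
& 011000100010100
-----------------
  010000000010100
Decimal: 10303 & 12564 = 8212



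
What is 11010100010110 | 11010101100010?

OR: 1 when either bit is 1
  11010100010110
| 11010101100010
----------------
  11010101110110
Decimal: 13590 | 13666 = 13686



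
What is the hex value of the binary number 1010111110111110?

Group into 4-bit nibbles from right:
  1010 = A
  1111 = F
  1011 = B
  1110 = E
Result: AFBE



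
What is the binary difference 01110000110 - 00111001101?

Method 1 - Direct subtraction (column by column from the right: bit − bit − borrow-in; if negative, add 2 and borrow 1 from the next column):
borrow: 01111110010
        01110000110
-       00111001101
-------------------
        00110111001

Method 2 - Add two's complement:
Two's complement of 00111001101: invert → 11000110010, add 1 → 11000110011
  01110000110
+ 11000110011
-------------
 100110111001  (end carry out of the top bit = 1)
Discarding the end carry: 00110111001
Decimal check:
  01110000110 = 512 + 256 + 128 + 4 + 2 = 902
  00111001101 = 256 + 128 + 64 + 8 + 4 + 1 = 461
  902 - 461 = 441, and 00110111001 = 256 + 128 + 32 + 16 + 8 + 1 = 441 ✓



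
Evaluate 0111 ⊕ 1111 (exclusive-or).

XOR: 1 when bits differ
  0111
^ 1111
------
  1000
Decimal: 7 ^ 15 = 8



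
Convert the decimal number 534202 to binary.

Using repeated division by 2:
534202 ÷ 2 = 267101 remainder 0
267101 ÷ 2 = 133550 remainder 1
133550 ÷ 2 = 66775 remainder 0
66775 ÷ 2 = 33387 remainder 1
33387 ÷ 2 = 16693 remainder 1
16693 ÷ 2 = 8346 remainder 1
8346 ÷ 2 = 4173 remainder 0
4173 ÷ 2 = 2086 remainder 1
2086 ÷ 2 = 1043 remainder 0
1043 ÷ 2 = 521 remainder 1
521 ÷ 2 = 260 remainder 1
260 ÷ 2 = 130 remainder 0
130 ÷ 2 = 65 remainder 0
65 ÷ 2 = 32 remainder 1
32 ÷ 2 = 16 remainder 0
16 ÷ 2 = 8 remainder 0
8 ÷ 2 = 4 remainder 0
4 ÷ 2 = 2 remainder 0
2 ÷ 2 = 1 remainder 0
1 ÷ 2 = 0 remainder 1
Reading remainders bottom to top: 10000010011010111010



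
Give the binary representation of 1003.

Using repeated division by 2:
1003 ÷ 2 = 501 remainder 1
501 ÷ 2 = 250 remainder 1
250 ÷ 2 = 125 remainder 0
125 ÷ 2 = 62 remainder 1
62 ÷ 2 = 31 remainder 0
31 ÷ 2 = 15 remainder 1
15 ÷ 2 = 7 remainder 1
7 ÷ 2 = 3 remainder 1
3 ÷ 2 = 1 remainder 1
1 ÷ 2 = 0 remainder 1
Reading remainders bottom to top: 1111101011



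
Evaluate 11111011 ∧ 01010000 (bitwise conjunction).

AND: 1 only when both bits are 1
  11111011
& 01010000
----------
  01010000
Decimal: 251 & 80 = 80



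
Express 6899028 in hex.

Using repeated division by 16 (digits 10–15 are A–F):
6899028 ÷ 16 = 431189 remainder 4
431189 ÷ 16 = 26949 remainder 5
26949 ÷ 16 = 1684 remainder 5
1684 ÷ 16 = 105 remainder 4
105 ÷ 16 = 6 remainder 9
6 ÷ 16 = 0 remainder 6
Reading remainders bottom to top: 694554



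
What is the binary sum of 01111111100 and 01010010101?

Add column by column from the right: bit + bit + carry-in; write the sum mod 2, carry 1 when the sum is 2 or 3.
carry:  11111111000
        01111111100
+       01010010101
-------------------
       011010010001
(the carry out of the leftmost column, 0, becomes the leading bit)
Decimal check:
  01111111100 = 512 + 256 + 128 + 64 + 32 + 16 + 8 + 4 = 1020
  01010010101 = 512 + 128 + 16 + 4 + 1 = 661
  1020 + 661 = 1681, and 011010010001 = 1024 + 512 + 128 + 16 + 1 = 1681 ✓



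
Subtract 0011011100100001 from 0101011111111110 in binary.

Method 1 - Direct subtraction (column by column from the right: bit − bit − borrow-in; if negative, add 2 and borrow 1 from the next column):
borrow: 0100000000000010
        0101011111111110
-       0011011100100001
------------------------
        0010000011011101

Method 2 - Add two's complement:
Two's complement of 0011011100100001: invert → 1100100011011110, add 1 → 1100100011011111
  0101011111111110
+ 1100100011011111
------------------
 10010000011011101  (end carry out of the top bit = 1)
Discarding the end carry: 0010000011011101
Decimal check:
  0101011111111110 = 16384 + 4096 + 1024 + 512 + 256 + 128 + 64 + 32 + 16 + 8 + 4 + 2 = 22526
  0011011100100001 = 8192 + 4096 + 1024 + 512 + 256 + 32 + 1 = 14113
  22526 - 14113 = 8413, and 0010000011011101 = 8192 + 128 + 64 + 16 + 8 + 4 + 1 = 8413 ✓



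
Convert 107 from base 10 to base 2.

Using repeated division by 2:
107 ÷ 2 = 53 remainder 1
53 ÷ 2 = 26 remainder 1
26 ÷ 2 = 13 remainder 0
13 ÷ 2 = 6 remainder 1
6 ÷ 2 = 3 remainder 0
3 ÷ 2 = 1 remainder 1
1 ÷ 2 = 0 remainder 1
Reading remainders bottom to top: 1101011



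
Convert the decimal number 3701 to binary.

Using repeated division by 2:
3701 ÷ 2 = 1850 remainder 1
1850 ÷ 2 = 925 remainder 0
925 ÷ 2 = 462 remainder 1
462 ÷ 2 = 231 remainder 0
231 ÷ 2 = 115 remainder 1
115 ÷ 2 = 57 remainder 1
57 ÷ 2 = 28 remainder 1
28 ÷ 2 = 14 remainder 0
14 ÷ 2 = 7 remainder 0
7 ÷ 2 = 3 remainder 1
3 ÷ 2 = 1 remainder 1
1 ÷ 2 = 0 remainder 1
Reading remainders bottom to top: 111001110101



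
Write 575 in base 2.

Using repeated division by 2:
575 ÷ 2 = 287 remainder 1
287 ÷ 2 = 143 remainder 1
143 ÷ 2 = 71 remainder 1
71 ÷ 2 = 35 remainder 1
35 ÷ 2 = 17 remainder 1
17 ÷ 2 = 8 remainder 1
8 ÷ 2 = 4 remainder 0
4 ÷ 2 = 2 remainder 0
2 ÷ 2 = 1 remainder 0
1 ÷ 2 = 0 remainder 1
Reading remainders bottom to top: 1000111111



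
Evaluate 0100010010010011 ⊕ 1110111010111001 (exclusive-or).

XOR: 1 when bits differ
  0100010010010011
^ 1110111010111001
------------------
  1010101000101010
Decimal: 17555 ^ 61113 = 43562



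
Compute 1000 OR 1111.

OR: 1 when either bit is 1
  1000
| 1111
------
  1111
Decimal: 8 | 15 = 15



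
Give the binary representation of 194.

Using repeated division by 2:
194 ÷ 2 = 97 remainder 0
97 ÷ 2 = 48 remainder 1
48 ÷ 2 = 24 remainder 0
24 ÷ 2 = 12 remainder 0
12 ÷ 2 = 6 remainder 0
6 ÷ 2 = 3 remainder 0
3 ÷ 2 = 1 remainder 1
1 ÷ 2 = 0 remainder 1
Reading remainders bottom to top: 11000010



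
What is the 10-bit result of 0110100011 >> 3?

Original: 0110100011 (decimal 419)
Shift right by 3 positions
Drop the 3 low bits; fill with zeros on the left
Result: 0000110100 (decimal 52)
Equivalent: 419 >> 3 = 419 ÷ 2^3 = 52



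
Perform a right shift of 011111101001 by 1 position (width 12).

Original: 011111101001 (decimal 2025)
Shift right by 1 position
Drop the 1 low bit; fill with zero on the left
Result: 001111110100 (decimal 1012)
Equivalent: 2025 >> 1 = 2025 ÷ 2^1 = 1012



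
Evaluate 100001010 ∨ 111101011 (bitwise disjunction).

OR: 1 when either bit is 1
  100001010
| 111101011
-----------
  111101011
Decimal: 266 | 491 = 491



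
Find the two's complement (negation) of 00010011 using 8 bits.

Original: 00010011
Step 1 - Invert all bits: 11101100
Step 2 - Add 1: 11101101
Verification: 00010011 + 11101101 = 100000000; discarding the end carry (carry out of the top bit) leaves the 8-bit value 00000000, as required for x + (-x)



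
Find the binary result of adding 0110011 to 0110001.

Add column by column from the right: bit + bit + carry-in; write the sum mod 2, carry 1 when the sum is 2 or 3.
carry:  1100110
        0110011
+       0110001
---------------
       01100100
(the carry out of the leftmost column, 0, becomes the leading bit)
Decimal check:
  0110011 = 32 + 16 + 2 + 1 = 51
  0110001 = 32 + 16 + 1 = 49
  51 + 49 = 100, and 01100100 = 64 + 32 + 4 = 100 ✓



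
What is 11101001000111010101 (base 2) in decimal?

Sum of powers of 2 for each 1-bit:
2^0 + 2^2 + 2^4 + 2^6 + 2^7 + 2^8 + 2^12 + 2^15 + 2^17 + 2^18 + 2^19
= 1 + 4 + 16 + 64 + 128 + 256 + 4096 + 32768 + 131072 + 262144 + 524288
= 954837



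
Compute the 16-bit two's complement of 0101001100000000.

Original: 0101001100000000
Step 1 - Invert all bits: 1010110011111111
Step 2 - Add 1: 1010110100000000
Verification: 0101001100000000 + 1010110100000000 = 10000000000000000; discarding the end carry (carry out of the top bit) leaves the 16-bit value 0000000000000000, as required for x + (-x)



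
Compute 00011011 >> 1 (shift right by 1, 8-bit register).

Original: 00011011 (decimal 27)
Shift right by 1 position
Drop the 1 low bit; fill with zero on the left
Result: 00001101 (decimal 13)
Equivalent: 27 >> 1 = 27 ÷ 2^1 = 13



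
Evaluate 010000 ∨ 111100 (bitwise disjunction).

OR: 1 when either bit is 1
  010000
| 111100
--------
  111100
Decimal: 16 | 60 = 60



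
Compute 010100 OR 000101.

OR: 1 when either bit is 1
  010100
| 000101
--------
  010101
Decimal: 20 | 5 = 21



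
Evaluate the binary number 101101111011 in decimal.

Sum of powers of 2 for each 1-bit:
2^0 + 2^1 + 2^3 + 2^4 + 2^5 + 2^6 + 2^8 + 2^9 + 2^11
= 1 + 2 + 8 + 16 + 32 + 64 + 256 + 512 + 2048
= 2939



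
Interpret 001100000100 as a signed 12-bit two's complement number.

Binary: 001100000100
Sign bit: 0 (non-negative)
Read directly as an unsigned value:
001100000100 = 512 + 256 + 4 = 772
Value: 772



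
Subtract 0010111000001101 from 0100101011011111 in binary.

Method 1 - Direct subtraction (column by column from the right: bit − bit − borrow-in; if negative, add 2 and borrow 1 from the next column):
borrow: 0111100000000000
        0100101011011111
-       0010111000001101
------------------------
        0001110011010010

Method 2 - Add two's complement:
Two's complement of 0010111000001101: invert → 1101000111110010, add 1 → 1101000111110011
  0100101011011111
+ 1101000111110011
------------------
 10001110011010010  (end carry out of the top bit = 1)
Discarding the end carry: 0001110011010010
Decimal check:
  0100101011011111 = 16384 + 2048 + 512 + 128 + 64 + 16 + 8 + 4 + 2 + 1 = 19167
  0010111000001101 = 8192 + 2048 + 1024 + 512 + 8 + 4 + 1 = 11789
  19167 - 11789 = 7378, and 0001110011010010 = 4096 + 2048 + 1024 + 128 + 64 + 16 + 2 = 7378 ✓



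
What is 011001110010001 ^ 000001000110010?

XOR: 1 when bits differ
  011001110010001
^ 000001000110010
-----------------
  011000110100011
Decimal: 13201 ^ 562 = 12707



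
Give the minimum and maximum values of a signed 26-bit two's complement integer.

For 26-bit two's complement:
Minimum: -2^25 = -33554432
Maximum: 2^25 - 1 = 33554431



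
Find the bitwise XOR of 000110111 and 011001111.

XOR: 1 when bits differ
  000110111
^ 011001111
-----------
  011111000
Decimal: 55 ^ 207 = 248



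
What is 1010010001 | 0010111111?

OR: 1 when either bit is 1
  1010010001
| 0010111111
------------
  1010111111
Decimal: 657 | 191 = 703



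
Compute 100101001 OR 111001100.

OR: 1 when either bit is 1
  100101001
| 111001100
-----------
  111101101
Decimal: 297 | 460 = 493



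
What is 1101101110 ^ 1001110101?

XOR: 1 when bits differ
  1101101110
^ 1001110101
------------
  0100011011
Decimal: 878 ^ 629 = 283



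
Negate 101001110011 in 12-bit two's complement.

Original (sign bit 1, negative): 101001110011
Step 1 - Invert all bits: 010110001100
Step 2 - Add 1: 010110001101
Verification: 101001110011 + 010110001101 = 1000000000000; discarding the end carry (carry out of the top bit) leaves the 12-bit value 000000000000, as required for x + (-x)



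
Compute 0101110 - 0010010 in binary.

Method 1 - Direct subtraction (column by column from the right: bit − bit − borrow-in; if negative, add 2 and borrow 1 from the next column):
borrow: 0100000
        0101110
-       0010010
---------------
        0011100

Method 2 - Add two's complement:
Two's complement of 0010010: invert → 1101101, add 1 → 1101110
  0101110
+ 1101110
---------
 10011100  (end carry out of the top bit = 1)
Discarding the end carry: 0011100
Decimal check:
  0101110 = 32 + 8 + 4 + 2 = 46
  0010010 = 16 + 2 = 18
  46 - 18 = 28, and 0011100 = 16 + 8 + 4 = 28 ✓

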